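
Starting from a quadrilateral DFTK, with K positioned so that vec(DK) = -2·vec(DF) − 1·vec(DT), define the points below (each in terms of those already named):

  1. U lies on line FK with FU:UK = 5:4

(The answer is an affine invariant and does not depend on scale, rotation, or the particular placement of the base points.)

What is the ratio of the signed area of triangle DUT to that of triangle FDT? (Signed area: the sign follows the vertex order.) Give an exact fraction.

Assign D = (0, 0), F = (1, 0), T = (0, 1), K = (-2, -1) — the answer is frame-independent, so this choice is without loss of generality.
1. U lies on line FK with FU:UK = 5:4 ⇒ U = (-2/3, -5/9)
2·[DUT] = -2/3, 2·[FDT] = -1
[DUT]:[FDT] = -2/3:-1 = 2/3

[DUT]:[FDT] = 2/3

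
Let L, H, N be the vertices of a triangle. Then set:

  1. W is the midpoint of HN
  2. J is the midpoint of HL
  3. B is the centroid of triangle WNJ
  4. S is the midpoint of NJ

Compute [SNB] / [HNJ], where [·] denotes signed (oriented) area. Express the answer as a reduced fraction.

Assign L = (0, 0), H = (1, 0), N = (0, 1) — the answer is frame-independent, so this choice is without loss of generality.
1. W is the midpoint of HN ⇒ W = (1/2, 1/2)
2. J is the midpoint of HL ⇒ J = (1/2, 0)
3. B is the centroid of triangle WNJ ⇒ B = (1/3, 1/2)
4. S is the midpoint of NJ ⇒ S = (1/4, 1/2)
2·[SNB] = -1/24, 2·[HNJ] = 1/2
[SNB]:[HNJ] = -1/24:1/2 = -1/12

[SNB]:[HNJ] = -1/12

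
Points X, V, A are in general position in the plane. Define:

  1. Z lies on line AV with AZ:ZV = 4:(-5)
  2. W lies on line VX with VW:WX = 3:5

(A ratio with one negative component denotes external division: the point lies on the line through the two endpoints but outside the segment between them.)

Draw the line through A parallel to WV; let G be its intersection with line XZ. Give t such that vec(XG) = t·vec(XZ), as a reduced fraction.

Assign X = (0, 0), V = (1, 0), A = (0, 1) — the answer is frame-independent, so this choice is without loss of generality.
1. Z lies on line AV with AZ:ZV = 4:(-5) ⇒ Z = (-4, 5)
2. W lies on line VX with VW:WX = 3:5 ⇒ W = (5/8, 0)
through A parallel to WV: direction (3/8, 0); meets XZ at G = (-4/5, 1)
G = X + t·(Z−X) with t = 1/5

t = 1/5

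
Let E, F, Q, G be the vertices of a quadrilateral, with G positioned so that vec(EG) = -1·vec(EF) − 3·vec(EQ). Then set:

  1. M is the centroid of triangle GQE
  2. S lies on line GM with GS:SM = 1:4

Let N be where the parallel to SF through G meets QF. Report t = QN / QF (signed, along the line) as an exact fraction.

t = 37/33

Work in coordinates with E = (0, 0), F = (1, 0), Q = (0, 1), G = (-1, -3).
1. M is the centroid of triangle GQE ⇒ M = (-1/3, -2/3)
2. S lies on line GM with GS:SM = 1:4 ⇒ S = (-13/15, -38/15)
through G parallel to SF: direction (28/15, 38/15); meets QF at N = (37/33, -4/33)
N = Q + t·(F−Q) with t = 37/33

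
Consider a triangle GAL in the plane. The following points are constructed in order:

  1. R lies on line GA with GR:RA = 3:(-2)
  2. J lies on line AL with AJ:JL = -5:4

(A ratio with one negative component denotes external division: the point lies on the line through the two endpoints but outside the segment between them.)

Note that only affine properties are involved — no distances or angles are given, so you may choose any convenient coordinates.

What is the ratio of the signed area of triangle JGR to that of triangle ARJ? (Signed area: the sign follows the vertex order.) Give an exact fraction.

[JGR]:[ARJ] = 3/2

Set G = (0, 0), A = (1, 0), L = (0, 1); any affine frame gives the same invariant.
1. R lies on line GA with GR:RA = 3:(-2) ⇒ R = (3, 0)
2. J lies on line AL with AJ:JL = -5:4 ⇒ J = (-4, 5)
2·[JGR] = 15, 2·[ARJ] = 10
[JGR]:[ARJ] = 15:10 = 3/2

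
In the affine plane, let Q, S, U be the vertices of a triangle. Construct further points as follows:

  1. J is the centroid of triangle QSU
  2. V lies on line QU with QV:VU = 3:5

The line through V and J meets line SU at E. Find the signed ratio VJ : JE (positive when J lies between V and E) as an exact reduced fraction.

VJ:JE = 7/8

Set Q = (0, 0), S = (1, 0), U = (0, 1); any affine frame gives the same invariant.
1. J is the centroid of triangle QSU ⇒ J = (1/3, 1/3)
2. V lies on line QU with QV:VU = 3:5 ⇒ V = (0, 3/8)
line VJ meets SU at E = (5/7, 2/7)
J = V + t·(E−V) with t = 7/15, so VJ:JE = 7/15:8/15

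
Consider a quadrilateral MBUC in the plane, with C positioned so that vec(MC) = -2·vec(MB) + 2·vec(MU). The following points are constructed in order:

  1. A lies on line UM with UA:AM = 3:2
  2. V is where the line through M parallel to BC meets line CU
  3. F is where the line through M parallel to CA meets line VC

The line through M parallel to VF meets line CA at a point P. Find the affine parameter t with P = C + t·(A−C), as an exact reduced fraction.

Work in coordinates with M = (0, 0), B = (1, 0), U = (0, 1), C = (-2, 2).
1. A lies on line UM with UA:AM = 3:2 ⇒ A = (0, 2/5)
2. V is where the line through M parallel to BC meets line CU ⇒ V = (-6, 4)
3. F is where the line through M parallel to CA meets line VC ⇒ F = (-10/3, 8/3)
through M parallel to VF: direction (8/3, -4/3); meets CA at P = (4/3, -2/3)
P = C + t·(A−C) with t = 5/3

t = 5/3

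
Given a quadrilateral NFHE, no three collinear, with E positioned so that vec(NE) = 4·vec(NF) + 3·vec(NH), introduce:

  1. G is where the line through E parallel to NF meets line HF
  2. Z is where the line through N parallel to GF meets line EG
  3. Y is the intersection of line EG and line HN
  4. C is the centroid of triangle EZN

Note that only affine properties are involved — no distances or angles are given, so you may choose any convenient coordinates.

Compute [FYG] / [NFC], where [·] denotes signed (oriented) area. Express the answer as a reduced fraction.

Choose coordinates N = (0, 0), F = (1, 0), H = (0, 1), E = (4, 3).
1. G is where the line through E parallel to NF meets line HF ⇒ G = (-2, 3)
2. Z is where the line through N parallel to GF meets line EG ⇒ Z = (-3, 3)
3. Y is the intersection of line EG and line HN ⇒ Y = (0, 3)
4. C is the centroid of triangle EZN ⇒ C = (1/3, 2)
2·[FYG] = 6, 2·[NFC] = 2
[FYG]:[NFC] = 6:2 = 3

[FYG]:[NFC] = 3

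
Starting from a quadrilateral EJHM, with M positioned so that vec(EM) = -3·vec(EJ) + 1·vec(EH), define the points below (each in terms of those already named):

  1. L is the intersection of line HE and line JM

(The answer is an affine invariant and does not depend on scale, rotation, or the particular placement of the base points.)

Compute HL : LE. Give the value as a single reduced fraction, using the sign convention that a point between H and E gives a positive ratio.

HL:LE = 3

Set E = (0, 0), J = (1, 0), H = (0, 1), M = (-3, 1); any affine frame gives the same invariant.
1. L is the intersection of line HE and line JM ⇒ L = (0, 1/4)
L = H + t·(E−H) with t = 3/4, so HL:LE = t:(1−t) = 3/4:1/4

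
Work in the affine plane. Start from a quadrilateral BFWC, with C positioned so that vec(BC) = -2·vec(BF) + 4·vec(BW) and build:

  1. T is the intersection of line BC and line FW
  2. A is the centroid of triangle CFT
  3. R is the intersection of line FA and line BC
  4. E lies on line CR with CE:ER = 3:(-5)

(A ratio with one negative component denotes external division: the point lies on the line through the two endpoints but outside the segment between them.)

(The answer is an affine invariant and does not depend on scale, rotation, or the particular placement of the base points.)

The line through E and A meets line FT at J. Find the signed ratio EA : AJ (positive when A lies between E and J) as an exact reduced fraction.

Choose coordinates B = (0, 0), F = (1, 0), W = (0, 1), C = (-2, 4).
1. T is the intersection of line BC and line FW ⇒ T = (-1, 2)
2. A is the centroid of triangle CFT ⇒ A = (-2/3, 2)
3. R is the intersection of line FA and line BC ⇒ R = (-3/2, 3)
4. E lies on line CR with CE:ER = 3:(-5) ⇒ E = (-11/4, 11/2)
line EA meets FT at J = (-3/17, 20/17)
A = E + t·(J−E) with t = 17/21, so EA:AJ = 17/21:4/21

EA:AJ = 17/4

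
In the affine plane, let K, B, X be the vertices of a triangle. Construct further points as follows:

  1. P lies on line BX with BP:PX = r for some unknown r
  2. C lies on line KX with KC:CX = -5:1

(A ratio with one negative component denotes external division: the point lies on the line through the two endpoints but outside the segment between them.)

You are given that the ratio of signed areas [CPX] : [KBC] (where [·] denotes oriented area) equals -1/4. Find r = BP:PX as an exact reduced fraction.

r = -1/5

Work in coordinates with K = (0, 0), B = (1, 0), X = (0, 1).
1. With BP:PX = r, write λ = r/(r+1) so P = B + λ·(X−B); P is affine-linear in λ
2. C lies on line KX with KC:CX = -5:1 ⇒ C = (0, 5/4)
Every point depending on P is an affine combination of P and λ-independent points, so each such coordinate is linear in λ; the λ² term in each signed area is a multiple of (X−B)×(X−B) = 0, so 2·[CPX] and 2·[KBC] are each linear in λ. Evaluating at λ=0 and λ=1:
  2·[CPX] = 1/4·λ − 1/4,   2·[KBC] = 5/4
So [CPX]:[KBC] = (1/4·λ − 1/4) / (5/4). Setting this equal to -1/4:
  1/4·λ − 1/4 = -1/4·(5/4)  ⇒  λ = -1/4
Then r = λ/(1−λ) = (-1/4)/(5/4) = -1/5. Check: with r = -1/5, P = (5/4, -1/4) and [CPX]:[KBC] = -1/4 as required.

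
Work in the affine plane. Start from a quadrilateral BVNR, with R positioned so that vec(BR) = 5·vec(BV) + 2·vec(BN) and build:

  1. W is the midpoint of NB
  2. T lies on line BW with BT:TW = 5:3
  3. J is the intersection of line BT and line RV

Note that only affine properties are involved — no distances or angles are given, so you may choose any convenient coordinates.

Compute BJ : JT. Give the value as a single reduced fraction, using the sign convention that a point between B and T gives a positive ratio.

Set B = (0, 0), V = (1, 0), N = (0, 1), R = (5, 2); any affine frame gives the same invariant.
1. W is the midpoint of NB ⇒ W = (0, 1/2)
2. T lies on line BW with BT:TW = 5:3 ⇒ T = (0, 5/16)
3. J is the intersection of line BT and line RV ⇒ J = (0, -1/2)
J = B + t·(T−B) with t = -8/5, so BJ:JT = t:(1−t) = -8/5:13/5

BJ:JT = -8/13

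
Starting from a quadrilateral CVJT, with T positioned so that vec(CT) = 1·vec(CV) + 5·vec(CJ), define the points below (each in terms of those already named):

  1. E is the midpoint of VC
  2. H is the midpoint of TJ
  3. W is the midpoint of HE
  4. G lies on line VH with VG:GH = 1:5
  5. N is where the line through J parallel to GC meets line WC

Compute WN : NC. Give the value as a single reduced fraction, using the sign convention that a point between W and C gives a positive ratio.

WN:NC = 5/22

Choose coordinates C = (0, 0), V = (1, 0), J = (0, 1), T = (1, 5).
1. E is the midpoint of VC ⇒ E = (1/2, 0)
2. H is the midpoint of TJ ⇒ H = (1/2, 3)
3. W is the midpoint of HE ⇒ W = (1/2, 3/2)
4. G lies on line VH with VG:GH = 1:5 ⇒ G = (11/12, 1/2)
5. N is where the line through J parallel to GC meets line WC ⇒ N = (11/27, 11/9)
N = W + t·(C−W) with t = 5/27, so WN:NC = t:(1−t) = 5/27:22/27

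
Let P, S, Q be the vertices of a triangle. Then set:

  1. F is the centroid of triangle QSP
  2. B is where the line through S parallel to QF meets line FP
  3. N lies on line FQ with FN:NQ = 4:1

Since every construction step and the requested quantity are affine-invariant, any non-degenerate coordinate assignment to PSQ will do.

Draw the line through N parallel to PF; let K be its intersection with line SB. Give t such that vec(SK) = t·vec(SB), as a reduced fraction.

Assign P = (0, 0), S = (1, 0), Q = (0, 1) — the answer is frame-independent, so this choice is without loss of generality.
1. F is the centroid of triangle QSP ⇒ F = (1/3, 1/3)
2. B is where the line through S parallel to QF meets line FP ⇒ B = (2/3, 2/3)
3. N lies on line FQ with FN:NQ = 4:1 ⇒ N = (1/15, 13/15)
through N parallel to PF: direction (1/3, 1/3); meets SB at K = (2/5, 6/5)
K = S + t·(B−S) with t = 9/5

t = 9/5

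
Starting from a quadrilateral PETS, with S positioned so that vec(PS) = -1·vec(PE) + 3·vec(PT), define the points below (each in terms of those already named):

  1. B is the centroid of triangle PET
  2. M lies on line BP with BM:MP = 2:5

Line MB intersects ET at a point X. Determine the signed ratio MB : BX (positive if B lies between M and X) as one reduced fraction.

Set P = (0, 0), E = (1, 0), T = (0, 1), S = (-1, 3); any affine frame gives the same invariant.
1. B is the centroid of triangle PET ⇒ B = (1/3, 1/3)
2. M lies on line BP with BM:MP = 2:5 ⇒ M = (5/21, 5/21)
line MB meets ET at X = (1/2, 1/2)
B = M + t·(X−M) with t = 4/11, so MB:BX = 4/11:7/11

MB:BX = 4/7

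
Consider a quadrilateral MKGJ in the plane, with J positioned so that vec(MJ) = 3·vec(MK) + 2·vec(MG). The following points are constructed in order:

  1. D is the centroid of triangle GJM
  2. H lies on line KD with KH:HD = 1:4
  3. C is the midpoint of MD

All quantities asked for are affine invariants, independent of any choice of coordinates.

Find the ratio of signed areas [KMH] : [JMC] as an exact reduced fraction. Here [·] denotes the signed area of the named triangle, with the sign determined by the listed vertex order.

[KMH]:[JMC] = 2/5

Work in coordinates with M = (0, 0), K = (1, 0), G = (0, 1), J = (3, 2).
1. D is the centroid of triangle GJM ⇒ D = (1, 1)
2. H lies on line KD with KH:HD = 1:4 ⇒ H = (1, 1/5)
3. C is the midpoint of MD ⇒ C = (1/2, 1/2)
2·[KMH] = -1/5, 2·[JMC] = -1/2
[KMH]:[JMC] = -1/5:-1/2 = 2/5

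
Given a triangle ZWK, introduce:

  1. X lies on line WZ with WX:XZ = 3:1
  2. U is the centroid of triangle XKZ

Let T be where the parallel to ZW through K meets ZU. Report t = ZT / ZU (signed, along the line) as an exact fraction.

Work in coordinates with Z = (0, 0), W = (1, 0), K = (0, 1).
1. X lies on line WZ with WX:XZ = 3:1 ⇒ X = (1/4, 0)
2. U is the centroid of triangle XKZ ⇒ U = (1/12, 1/3)
through K parallel to ZW: direction (1, 0); meets ZU at T = (1/4, 1)
T = Z + t·(U−Z) with t = 3

t = 3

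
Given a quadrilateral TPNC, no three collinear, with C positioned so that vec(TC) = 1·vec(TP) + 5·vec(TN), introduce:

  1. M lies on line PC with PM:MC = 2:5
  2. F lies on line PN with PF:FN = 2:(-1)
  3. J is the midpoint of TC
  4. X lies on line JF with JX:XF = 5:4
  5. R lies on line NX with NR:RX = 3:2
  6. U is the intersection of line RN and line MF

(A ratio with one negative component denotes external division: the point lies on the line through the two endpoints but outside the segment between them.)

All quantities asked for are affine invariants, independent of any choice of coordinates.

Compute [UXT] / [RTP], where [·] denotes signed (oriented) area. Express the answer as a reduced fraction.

[UXT]:[RTP] = 5/71

Assign T = (0, 0), P = (1, 0), N = (0, 1), C = (1, 5) — the answer is frame-independent, so this choice is without loss of generality.
1. M lies on line PC with PM:MC = 2:5 ⇒ M = (1, 10/7)
2. F lies on line PN with PF:FN = 2:(-1) ⇒ F = (-1, 2)
3. J is the midpoint of TC ⇒ J = (1/2, 5/2)
4. X lies on line JF with JX:XF = 5:4 ⇒ X = (-1/3, 20/9)
5. R lies on line NX with NR:RX = 3:2 ⇒ R = (-1/5, 26/15)
6. U is the intersection of line RN and line MF ⇒ U = (-15/71, 126/71)
2·[UXT] = 26/213, 2·[RTP] = 26/15
[UXT]:[RTP] = 26/213:26/15 = 5/71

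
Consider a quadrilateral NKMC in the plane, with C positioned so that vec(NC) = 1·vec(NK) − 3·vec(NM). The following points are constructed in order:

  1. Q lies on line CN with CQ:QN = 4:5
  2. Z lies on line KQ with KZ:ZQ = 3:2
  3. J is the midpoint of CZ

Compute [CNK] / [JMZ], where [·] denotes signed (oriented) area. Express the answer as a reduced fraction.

Work in coordinates with N = (0, 0), K = (1, 0), M = (0, 1), C = (1, -3).
1. Q lies on line CN with CQ:QN = 4:5 ⇒ Q = (5/9, -5/3)
2. Z lies on line KQ with KZ:ZQ = 3:2 ⇒ Z = (11/15, -1)
3. J is the midpoint of CZ ⇒ J = (13/15, -2)
2·[CNK] = -3, 2·[JMZ] = -7/15
[CNK]:[JMZ] = -3:-7/15 = 45/7

[CNK]:[JMZ] = 45/7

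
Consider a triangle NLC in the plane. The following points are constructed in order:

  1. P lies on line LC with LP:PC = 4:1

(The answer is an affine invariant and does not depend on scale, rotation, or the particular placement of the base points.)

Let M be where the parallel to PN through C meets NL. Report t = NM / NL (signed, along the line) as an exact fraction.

t = -1/4

Choose coordinates N = (0, 0), L = (1, 0), C = (0, 1).
1. P lies on line LC with LP:PC = 4:1 ⇒ P = (1/5, 4/5)
through C parallel to PN: direction (-1/5, -4/5); meets NL at M = (-1/4, 0)
M = N + t·(L−N) with t = -1/4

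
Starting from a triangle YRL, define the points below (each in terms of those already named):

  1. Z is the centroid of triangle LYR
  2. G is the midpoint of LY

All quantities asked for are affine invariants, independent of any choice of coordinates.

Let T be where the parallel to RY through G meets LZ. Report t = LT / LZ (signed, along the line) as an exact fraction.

Assign Y = (0, 0), R = (1, 0), L = (0, 1) — the answer is frame-independent, so this choice is without loss of generality.
1. Z is the centroid of triangle LYR ⇒ Z = (1/3, 1/3)
2. G is the midpoint of LY ⇒ G = (0, 1/2)
through G parallel to RY: direction (-1, 0); meets LZ at T = (1/4, 1/2)
T = L + t·(Z−L) with t = 3/4

t = 3/4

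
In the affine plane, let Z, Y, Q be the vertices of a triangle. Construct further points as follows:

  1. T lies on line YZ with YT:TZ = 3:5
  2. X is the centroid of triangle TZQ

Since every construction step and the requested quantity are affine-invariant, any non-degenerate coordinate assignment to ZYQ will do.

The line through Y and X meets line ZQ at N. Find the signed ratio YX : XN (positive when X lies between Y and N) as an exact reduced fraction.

YX:XN = 19/5

Work in coordinates with Z = (0, 0), Y = (1, 0), Q = (0, 1).
1. T lies on line YZ with YT:TZ = 3:5 ⇒ T = (5/8, 0)
2. X is the centroid of triangle TZQ ⇒ X = (5/24, 1/3)
line YX meets ZQ at N = (0, 8/19)
X = Y + t·(N−Y) with t = 19/24, so YX:XN = 19/24:5/24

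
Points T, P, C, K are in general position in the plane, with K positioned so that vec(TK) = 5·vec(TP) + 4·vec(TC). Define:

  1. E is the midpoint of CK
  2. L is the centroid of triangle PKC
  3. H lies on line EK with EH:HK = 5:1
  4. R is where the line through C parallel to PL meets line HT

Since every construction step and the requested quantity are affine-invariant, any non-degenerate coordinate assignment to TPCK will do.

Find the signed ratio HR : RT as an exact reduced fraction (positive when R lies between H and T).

HR:RT = -44/9

Choose coordinates T = (0, 0), P = (1, 0), C = (0, 1), K = (5, 4).
1. E is the midpoint of CK ⇒ E = (5/2, 5/2)
2. L is the centroid of triangle PKC ⇒ L = (2, 5/3)
3. H lies on line EK with EH:HK = 5:1 ⇒ H = (55/12, 15/4)
4. R is where the line through C parallel to PL meets line HT ⇒ R = (-33/28, -27/28)
R = H + t·(T−H) with t = 44/35, so HR:RT = t:(1−t) = 44/35:-9/35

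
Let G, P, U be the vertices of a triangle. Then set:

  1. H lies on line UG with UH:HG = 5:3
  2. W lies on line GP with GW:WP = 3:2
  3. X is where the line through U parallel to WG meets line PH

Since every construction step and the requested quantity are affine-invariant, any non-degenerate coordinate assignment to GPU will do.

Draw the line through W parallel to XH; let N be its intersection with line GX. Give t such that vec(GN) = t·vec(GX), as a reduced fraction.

Assign G = (0, 0), P = (1, 0), U = (0, 1) — the answer is frame-independent, so this choice is without loss of generality.
1. H lies on line UG with UH:HG = 5:3 ⇒ H = (0, 3/8)
2. W lies on line GP with GW:WP = 3:2 ⇒ W = (3/5, 0)
3. X is where the line through U parallel to WG meets line PH ⇒ X = (-5/3, 1)
through W parallel to XH: direction (5/3, -5/8); meets GX at N = (-1, 3/5)
N = G + t·(X−G) with t = 3/5

t = 3/5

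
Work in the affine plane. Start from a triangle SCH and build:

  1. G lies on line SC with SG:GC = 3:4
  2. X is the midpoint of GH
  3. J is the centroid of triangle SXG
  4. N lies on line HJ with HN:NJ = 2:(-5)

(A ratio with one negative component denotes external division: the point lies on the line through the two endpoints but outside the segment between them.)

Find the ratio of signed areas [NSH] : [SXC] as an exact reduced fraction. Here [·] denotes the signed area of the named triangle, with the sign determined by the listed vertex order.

Work in coordinates with S = (0, 0), C = (1, 0), H = (0, 1).
1. G lies on line SC with SG:GC = 3:4 ⇒ G = (3/7, 0)
2. X is the midpoint of GH ⇒ X = (3/14, 1/2)
3. J is the centroid of triangle SXG ⇒ J = (3/14, 1/6)
4. N lies on line HJ with HN:NJ = 2:(-5) ⇒ N = (-1/7, 14/9)
2·[NSH] = 1/7, 2·[SXC] = -1/2
[NSH]:[SXC] = 1/7:-1/2 = -2/7

[NSH]:[SXC] = -2/7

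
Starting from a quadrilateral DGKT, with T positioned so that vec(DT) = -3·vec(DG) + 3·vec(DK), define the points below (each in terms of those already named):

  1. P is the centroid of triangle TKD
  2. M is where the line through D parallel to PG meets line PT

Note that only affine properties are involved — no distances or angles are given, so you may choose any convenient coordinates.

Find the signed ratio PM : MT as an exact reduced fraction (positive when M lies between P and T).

PM:MT = -2/3

Choose coordinates D = (0, 0), G = (1, 0), K = (0, 1), T = (-3, 3).
1. P is the centroid of triangle TKD ⇒ P = (-1, 4/3)
2. M is where the line through D parallel to PG meets line PT ⇒ M = (3, -2)
M = P + t·(T−P) with t = -2, so PM:MT = t:(1−t) = -2:3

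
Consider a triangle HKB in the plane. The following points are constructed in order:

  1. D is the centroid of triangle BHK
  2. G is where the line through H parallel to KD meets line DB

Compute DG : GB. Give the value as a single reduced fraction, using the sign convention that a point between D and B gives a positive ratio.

DG:GB = -1/2

Choose coordinates H = (0, 0), K = (1, 0), B = (0, 1).
1. D is the centroid of triangle BHK ⇒ D = (1/3, 1/3)
2. G is where the line through H parallel to KD meets line DB ⇒ G = (2/3, -1/3)
G = D + t·(B−D) with t = -1, so DG:GB = t:(1−t) = -1:2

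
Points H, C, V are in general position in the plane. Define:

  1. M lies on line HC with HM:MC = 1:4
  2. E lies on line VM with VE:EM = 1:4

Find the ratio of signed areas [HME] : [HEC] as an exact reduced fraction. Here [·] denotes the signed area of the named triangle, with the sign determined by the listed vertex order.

[HME]:[HEC] = -1/5

Choose coordinates H = (0, 0), C = (1, 0), V = (0, 1).
1. M lies on line HC with HM:MC = 1:4 ⇒ M = (1/5, 0)
2. E lies on line VM with VE:EM = 1:4 ⇒ E = (1/25, 4/5)
2·[HME] = 4/25, 2·[HEC] = -4/5
[HME]:[HEC] = 4/25:-4/5 = -1/5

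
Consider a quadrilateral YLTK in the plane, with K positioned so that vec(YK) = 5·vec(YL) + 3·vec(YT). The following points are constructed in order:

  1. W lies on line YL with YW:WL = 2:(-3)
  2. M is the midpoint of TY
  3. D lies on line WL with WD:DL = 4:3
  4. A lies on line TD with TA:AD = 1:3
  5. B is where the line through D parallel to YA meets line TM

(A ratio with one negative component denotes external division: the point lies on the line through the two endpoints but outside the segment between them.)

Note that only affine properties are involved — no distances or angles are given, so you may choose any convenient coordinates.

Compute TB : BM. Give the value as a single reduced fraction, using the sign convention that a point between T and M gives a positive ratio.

Assign Y = (0, 0), L = (1, 0), T = (0, 1), K = (5, 3) — the answer is frame-independent, so this choice is without loss of generality.
1. W lies on line YL with YW:WL = 2:(-3) ⇒ W = (-2, 0)
2. M is the midpoint of TY ⇒ M = (0, 1/2)
3. D lies on line WL with WD:DL = 4:3 ⇒ D = (-2/7, 0)
4. A lies on line TD with TA:AD = 1:3 ⇒ A = (-1/14, 3/4)
5. B is where the line through D parallel to YA meets line TM ⇒ B = (0, -3)
B = T + t·(M−T) with t = 8, so TB:BM = t:(1−t) = 8:-7

TB:BM = -8/7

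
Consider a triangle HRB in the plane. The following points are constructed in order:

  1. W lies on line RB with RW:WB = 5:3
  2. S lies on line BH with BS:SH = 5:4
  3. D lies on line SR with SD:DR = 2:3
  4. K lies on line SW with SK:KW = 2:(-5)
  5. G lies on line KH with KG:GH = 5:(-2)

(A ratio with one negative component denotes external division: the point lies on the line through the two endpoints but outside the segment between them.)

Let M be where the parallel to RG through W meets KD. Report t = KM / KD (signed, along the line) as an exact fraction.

t = -75/122

Set H = (0, 0), R = (1, 0), B = (0, 1); any affine frame gives the same invariant.
1. W lies on line RB with RW:WB = 5:3 ⇒ W = (3/8, 5/8)
2. S lies on line BH with BS:SH = 5:4 ⇒ S = (0, 4/9)
3. D lies on line SR with SD:DR = 2:3 ⇒ D = (2/5, 4/15)
4. K lies on line SW with SK:KW = 2:(-5) ⇒ K = (-1/4, 35/108)
5. G lies on line KH with KG:GH = 5:(-2) ⇒ G = (1/6, -35/162)
through W parallel to RG: direction (-5/6, -35/162); meets KD at M = (-317/488, 4735/13176)
M = K + t·(D−K) with t = -75/122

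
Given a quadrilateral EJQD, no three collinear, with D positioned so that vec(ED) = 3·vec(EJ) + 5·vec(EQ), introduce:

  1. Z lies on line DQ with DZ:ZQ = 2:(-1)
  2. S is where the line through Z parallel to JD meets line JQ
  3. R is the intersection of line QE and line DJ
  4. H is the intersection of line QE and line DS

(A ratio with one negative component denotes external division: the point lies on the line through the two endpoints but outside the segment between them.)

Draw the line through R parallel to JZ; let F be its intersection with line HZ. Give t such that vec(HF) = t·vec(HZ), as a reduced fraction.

Choose coordinates E = (0, 0), J = (1, 0), Q = (0, 1), D = (3, 5).
1. Z lies on line DQ with DZ:ZQ = 2:(-1) ⇒ Z = (-3, -3)
2. S is where the line through Z parallel to JD meets line JQ ⇒ S = (-1, 2)
3. R is the intersection of line QE and line DJ ⇒ R = (0, -5/2)
4. H is the intersection of line QE and line DS ⇒ H = (0, 11/4)
through R parallel to JZ: direction (-4, -3); meets HZ at F = (-9/2, -47/8)
F = H + t·(Z−H) with t = 3/2

t = 3/2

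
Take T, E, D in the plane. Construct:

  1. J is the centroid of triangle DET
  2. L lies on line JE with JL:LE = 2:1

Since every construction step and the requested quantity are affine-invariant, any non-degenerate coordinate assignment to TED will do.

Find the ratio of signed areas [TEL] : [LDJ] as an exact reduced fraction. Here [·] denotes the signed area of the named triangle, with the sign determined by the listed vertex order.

Assign T = (0, 0), E = (1, 0), D = (0, 1) — the answer is frame-independent, so this choice is without loss of generality.
1. J is the centroid of triangle DET ⇒ J = (1/3, 1/3)
2. L lies on line JE with JL:LE = 2:1 ⇒ L = (7/9, 1/9)
2·[TEL] = 1/9, 2·[LDJ] = 2/9
[TEL]:[LDJ] = 1/9:2/9 = 1/2

[TEL]:[LDJ] = 1/2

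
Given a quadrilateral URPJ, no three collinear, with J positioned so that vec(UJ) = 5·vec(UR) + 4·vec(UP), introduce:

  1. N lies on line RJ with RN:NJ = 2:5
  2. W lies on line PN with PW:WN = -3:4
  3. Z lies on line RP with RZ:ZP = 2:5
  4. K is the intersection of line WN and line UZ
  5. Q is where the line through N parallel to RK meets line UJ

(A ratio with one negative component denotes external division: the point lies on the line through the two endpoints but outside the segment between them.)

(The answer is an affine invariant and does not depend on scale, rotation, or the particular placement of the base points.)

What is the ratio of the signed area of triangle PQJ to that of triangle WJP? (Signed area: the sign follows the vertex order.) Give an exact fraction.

[PQJ]:[WJP] = -1/3

Assign U = (0, 0), R = (1, 0), P = (0, 1), J = (5, 4) — the answer is frame-independent, so this choice is without loss of generality.
1. N lies on line RJ with RN:NJ = 2:5 ⇒ N = (15/7, 8/7)
2. W lies on line PN with PW:WN = -3:4 ⇒ W = (-45/7, 4/7)
3. Z lies on line RP with RZ:ZP = 2:5 ⇒ Z = (5/7, 2/7)
4. K is the intersection of line WN and line UZ ⇒ K = (3, 6/5)
5. Q is where the line through N parallel to RK meets line UJ ⇒ Q = (-5/7, -4/7)
2·[PQJ] = 40/7, 2·[WJP] = -120/7
[PQJ]:[WJP] = 40/7:-120/7 = -1/3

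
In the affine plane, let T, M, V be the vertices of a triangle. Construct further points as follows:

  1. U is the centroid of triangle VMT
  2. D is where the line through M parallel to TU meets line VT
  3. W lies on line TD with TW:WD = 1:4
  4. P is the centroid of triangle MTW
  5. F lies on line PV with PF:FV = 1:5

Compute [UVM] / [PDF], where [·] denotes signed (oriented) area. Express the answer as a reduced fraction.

Assign T = (0, 0), M = (1, 0), V = (0, 1) — the answer is frame-independent, so this choice is without loss of generality.
1. U is the centroid of triangle VMT ⇒ U = (1/3, 1/3)
2. D is where the line through M parallel to TU meets line VT ⇒ D = (0, -1)
3. W lies on line TD with TW:WD = 1:4 ⇒ W = (0, -1/5)
4. P is the centroid of triangle MTW ⇒ P = (1/3, -1/15)
5. F lies on line PV with PF:FV = 1:5 ⇒ F = (5/18, 1/9)
2·[UVM] = -1/3, 2·[PDF] = -1/9
[UVM]:[PDF] = -1/3:-1/9 = 3

[UVM]:[PDF] = 3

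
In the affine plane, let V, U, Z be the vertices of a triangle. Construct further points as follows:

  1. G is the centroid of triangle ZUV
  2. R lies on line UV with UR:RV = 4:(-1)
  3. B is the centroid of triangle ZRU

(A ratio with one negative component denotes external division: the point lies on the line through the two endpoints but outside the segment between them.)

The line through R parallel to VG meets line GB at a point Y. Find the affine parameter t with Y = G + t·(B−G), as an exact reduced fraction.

t = 3

Set V = (0, 0), U = (1, 0), Z = (0, 1); any affine frame gives the same invariant.
1. G is the centroid of triangle ZUV ⇒ G = (1/3, 1/3)
2. R lies on line UV with UR:RV = 4:(-1) ⇒ R = (-1/3, 0)
3. B is the centroid of triangle ZRU ⇒ B = (2/9, 1/3)
through R parallel to VG: direction (1/3, 1/3); meets GB at Y = (0, 1/3)
Y = G + t·(B−G) with t = 3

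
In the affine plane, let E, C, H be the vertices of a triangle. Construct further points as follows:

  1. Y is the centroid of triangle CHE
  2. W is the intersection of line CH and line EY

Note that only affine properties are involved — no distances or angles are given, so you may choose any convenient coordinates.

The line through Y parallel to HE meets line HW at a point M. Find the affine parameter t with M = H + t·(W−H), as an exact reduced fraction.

t = 2/3

Assign E = (0, 0), C = (1, 0), H = (0, 1) — the answer is frame-independent, so this choice is without loss of generality.
1. Y is the centroid of triangle CHE ⇒ Y = (1/3, 1/3)
2. W is the intersection of line CH and line EY ⇒ W = (1/2, 1/2)
through Y parallel to HE: direction (0, -1); meets HW at M = (1/3, 2/3)
M = H + t·(W−H) with t = 2/3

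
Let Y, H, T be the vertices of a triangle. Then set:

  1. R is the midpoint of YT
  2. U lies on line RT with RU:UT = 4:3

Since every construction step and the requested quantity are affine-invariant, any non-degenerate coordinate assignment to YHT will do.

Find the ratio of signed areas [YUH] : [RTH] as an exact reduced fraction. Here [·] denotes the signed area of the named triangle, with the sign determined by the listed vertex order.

[YUH]:[RTH] = 11/7

Work in coordinates with Y = (0, 0), H = (1, 0), T = (0, 1).
1. R is the midpoint of YT ⇒ R = (0, 1/2)
2. U lies on line RT with RU:UT = 4:3 ⇒ U = (0, 11/14)
2·[YUH] = -11/14, 2·[RTH] = -1/2
[YUH]:[RTH] = -11/14:-1/2 = 11/7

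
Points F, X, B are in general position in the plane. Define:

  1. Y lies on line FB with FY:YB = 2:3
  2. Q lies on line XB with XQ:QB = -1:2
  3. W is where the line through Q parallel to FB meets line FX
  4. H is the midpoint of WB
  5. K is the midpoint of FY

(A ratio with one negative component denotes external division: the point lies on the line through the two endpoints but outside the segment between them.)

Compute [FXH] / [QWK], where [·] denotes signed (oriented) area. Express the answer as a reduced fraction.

[FXH]:[QWK] = 1/4

Assign F = (0, 0), X = (1, 0), B = (0, 1) — the answer is frame-independent, so this choice is without loss of generality.
1. Y lies on line FB with FY:YB = 2:3 ⇒ Y = (0, 2/5)
2. Q lies on line XB with XQ:QB = -1:2 ⇒ Q = (2, -1)
3. W is where the line through Q parallel to FB meets line FX ⇒ W = (2, 0)
4. H is the midpoint of WB ⇒ H = (1, 1/2)
5. K is the midpoint of FY ⇒ K = (0, 1/5)
2·[FXH] = 1/2, 2·[QWK] = 2
[FXH]:[QWK] = 1/2:2 = 1/4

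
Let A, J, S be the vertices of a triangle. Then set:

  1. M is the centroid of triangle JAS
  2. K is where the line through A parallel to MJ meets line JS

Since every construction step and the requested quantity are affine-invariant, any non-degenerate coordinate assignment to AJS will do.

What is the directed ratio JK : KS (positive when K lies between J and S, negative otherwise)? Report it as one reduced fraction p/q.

Choose coordinates A = (0, 0), J = (1, 0), S = (0, 1).
1. M is the centroid of triangle JAS ⇒ M = (1/3, 1/3)
2. K is where the line through A parallel to MJ meets line JS ⇒ K = (2, -1)
K = J + t·(S−J) with t = -1, so JK:KS = t:(1−t) = -1:2

JK:KS = -1/2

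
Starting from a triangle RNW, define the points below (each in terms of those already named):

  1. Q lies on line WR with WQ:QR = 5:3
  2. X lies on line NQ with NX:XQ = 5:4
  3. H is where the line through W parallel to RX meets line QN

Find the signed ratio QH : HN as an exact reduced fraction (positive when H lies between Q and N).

QH:HN = -20/47

Choose coordinates R = (0, 0), N = (1, 0), W = (0, 1).
1. Q lies on line WR with WQ:QR = 5:3 ⇒ Q = (0, 3/8)
2. X lies on line NQ with NX:XQ = 5:4 ⇒ X = (4/9, 5/24)
3. H is where the line through W parallel to RX meets line QN ⇒ H = (-20/27, 47/72)
H = Q + t·(N−Q) with t = -20/27, so QH:HN = t:(1−t) = -20/27:47/27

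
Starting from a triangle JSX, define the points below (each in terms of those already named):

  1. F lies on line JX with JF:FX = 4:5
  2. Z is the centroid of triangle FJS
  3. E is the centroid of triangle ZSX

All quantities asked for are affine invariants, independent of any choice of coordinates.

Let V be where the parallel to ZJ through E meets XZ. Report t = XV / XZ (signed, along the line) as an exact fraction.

t = 22/27

Assign J = (0, 0), S = (1, 0), X = (0, 1) — the answer is frame-independent, so this choice is without loss of generality.
1. F lies on line JX with JF:FX = 4:5 ⇒ F = (0, 4/9)
2. Z is the centroid of triangle FJS ⇒ Z = (1/3, 4/27)
3. E is the centroid of triangle ZSX ⇒ E = (4/9, 31/81)
through E parallel to ZJ: direction (-1/3, -4/27); meets XZ at V = (22/81, 223/729)
V = X + t·(Z−X) with t = 22/27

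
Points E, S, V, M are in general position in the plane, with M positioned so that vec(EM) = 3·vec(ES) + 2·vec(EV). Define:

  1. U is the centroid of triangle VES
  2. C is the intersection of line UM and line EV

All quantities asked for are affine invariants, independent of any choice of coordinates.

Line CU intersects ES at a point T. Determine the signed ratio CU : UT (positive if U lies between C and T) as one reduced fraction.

Assign E = (0, 0), S = (1, 0), V = (0, 1), M = (3, 2) — the answer is frame-independent, so this choice is without loss of generality.
1. U is the centroid of triangle VES ⇒ U = (1/3, 1/3)
2. C is the intersection of line UM and line EV ⇒ C = (0, 1/8)
line CU meets ES at T = (-1/5, 0)
U = C + t·(T−C) with t = -5/3, so CU:UT = -5/3:8/3

CU:UT = -5/8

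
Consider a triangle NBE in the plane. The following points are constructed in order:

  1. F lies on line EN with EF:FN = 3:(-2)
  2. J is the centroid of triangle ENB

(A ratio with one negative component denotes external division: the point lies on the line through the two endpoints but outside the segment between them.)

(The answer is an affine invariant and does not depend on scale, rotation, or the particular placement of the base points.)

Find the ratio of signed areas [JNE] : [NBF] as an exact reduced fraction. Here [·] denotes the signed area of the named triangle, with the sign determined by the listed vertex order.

[JNE]:[NBF] = 1/6

Choose coordinates N = (0, 0), B = (1, 0), E = (0, 1).
1. F lies on line EN with EF:FN = 3:(-2) ⇒ F = (0, -2)
2. J is the centroid of triangle ENB ⇒ J = (1/3, 1/3)
2·[JNE] = -1/3, 2·[NBF] = -2
[JNE]:[NBF] = -1/3:-2 = 1/6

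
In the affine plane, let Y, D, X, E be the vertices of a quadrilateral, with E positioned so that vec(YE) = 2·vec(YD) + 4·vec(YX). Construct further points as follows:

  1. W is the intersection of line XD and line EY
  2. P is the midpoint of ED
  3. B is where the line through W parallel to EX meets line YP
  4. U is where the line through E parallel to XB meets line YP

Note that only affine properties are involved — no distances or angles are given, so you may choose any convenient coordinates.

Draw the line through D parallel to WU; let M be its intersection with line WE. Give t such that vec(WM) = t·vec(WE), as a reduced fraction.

t = -1/2

Work in coordinates with Y = (0, 0), D = (1, 0), X = (0, 1), E = (2, 4).
1. W is the intersection of line XD and line EY ⇒ W = (1/3, 2/3)
2. P is the midpoint of ED ⇒ P = (3/2, 2)
3. B is where the line through W parallel to EX meets line YP ⇒ B = (-1, -4/3)
4. U is where the line through E parallel to XB meets line YP ⇒ U = (2/3, 8/9)
through D parallel to WU: direction (1/3, 2/9); meets WE at M = (-1/2, -1)
M = W + t·(E−W) with t = -1/2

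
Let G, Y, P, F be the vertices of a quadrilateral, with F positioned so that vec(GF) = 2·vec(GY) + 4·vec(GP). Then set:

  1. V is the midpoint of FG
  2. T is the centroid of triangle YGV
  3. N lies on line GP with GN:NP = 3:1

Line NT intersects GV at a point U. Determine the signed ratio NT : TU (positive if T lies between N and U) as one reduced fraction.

Set G = (0, 0), Y = (1, 0), P = (0, 1), F = (2, 4); any affine frame gives the same invariant.
1. V is the midpoint of FG ⇒ V = (1, 2)
2. T is the centroid of triangle YGV ⇒ T = (2/3, 2/3)
3. N lies on line GP with GN:NP = 3:1 ⇒ N = (0, 3/4)
line NT meets GV at U = (6/17, 12/17)
T = N + t·(U−N) with t = 17/9, so NT:TU = 17/9:-8/9

NT:TU = -17/8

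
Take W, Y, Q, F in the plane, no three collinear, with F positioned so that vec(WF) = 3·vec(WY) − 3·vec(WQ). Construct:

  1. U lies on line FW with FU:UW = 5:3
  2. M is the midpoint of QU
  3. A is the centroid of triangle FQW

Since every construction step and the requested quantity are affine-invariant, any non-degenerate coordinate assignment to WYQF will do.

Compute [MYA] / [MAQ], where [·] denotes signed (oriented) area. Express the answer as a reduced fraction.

Work in coordinates with W = (0, 0), Y = (1, 0), Q = (0, 1), F = (3, -3).
1. U lies on line FW with FU:UW = 5:3 ⇒ U = (9/8, -9/8)
2. M is the midpoint of QU ⇒ M = (9/16, -1/16)
3. A is the centroid of triangle FQW ⇒ A = (1, -2/3)
2·[MYA] = -7/24, 2·[MAQ] = 1/8
[MYA]:[MAQ] = -7/24:1/8 = -7/3

[MYA]:[MAQ] = -7/3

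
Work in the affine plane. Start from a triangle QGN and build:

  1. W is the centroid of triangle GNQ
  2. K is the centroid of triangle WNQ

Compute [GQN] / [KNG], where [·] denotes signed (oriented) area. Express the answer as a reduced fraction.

Set Q = (0, 0), G = (1, 0), N = (0, 1); any affine frame gives the same invariant.
1. W is the centroid of triangle GNQ ⇒ W = (1/3, 1/3)
2. K is the centroid of triangle WNQ ⇒ K = (1/9, 4/9)
2·[GQN] = -1, 2·[KNG] = -4/9
[GQN]:[KNG] = -1:-4/9 = 9/4

[GQN]:[KNG] = 9/4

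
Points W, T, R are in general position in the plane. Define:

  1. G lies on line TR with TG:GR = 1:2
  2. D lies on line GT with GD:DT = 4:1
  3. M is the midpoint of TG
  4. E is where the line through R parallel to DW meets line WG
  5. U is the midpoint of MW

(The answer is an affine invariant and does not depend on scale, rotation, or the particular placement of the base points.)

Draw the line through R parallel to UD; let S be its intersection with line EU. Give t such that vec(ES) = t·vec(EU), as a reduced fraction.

Work in coordinates with W = (0, 0), T = (1, 0), R = (0, 1).
1. G lies on line TR with TG:GR = 1:2 ⇒ G = (2/3, 1/3)
2. D lies on line GT with GD:DT = 4:1 ⇒ D = (14/15, 1/15)
3. M is the midpoint of TG ⇒ M = (5/6, 1/6)
4. E is where the line through R parallel to DW meets line WG ⇒ E = (7/3, 7/6)
5. U is the midpoint of MW ⇒ U = (5/12, 1/12)
through R parallel to UD: direction (31/60, -1/60); meets EU at S = (1643/852, 799/852)
S = E + t·(U−E) with t = 15/71

t = 15/71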